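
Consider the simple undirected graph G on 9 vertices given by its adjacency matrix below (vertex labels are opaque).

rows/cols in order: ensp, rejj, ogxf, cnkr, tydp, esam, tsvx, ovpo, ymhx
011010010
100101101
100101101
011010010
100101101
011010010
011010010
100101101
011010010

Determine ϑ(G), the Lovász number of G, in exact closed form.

5

N(cnkr) = {rejj, ogxf, tydp, ovpo}, |N(cnkr)| = 4.
Vertex ovpo has 5 neighbors: ensp, cnkr, esam, tsvx, ymhx.
deg(rejj) = 5; N(rejj) = {ensp, cnkr, esam, tsvx, ymhx}.
deg(esam) = 4; N(esam) = {rejj, ogxf, tydp, ovpo}.
Complete 2-partite, parts [5, 4]: perfect, ϑ = α = 5.
ϑ(G) ≈ 5.00000.
Sandwich: α(G)=5 ≤ ϑ(G)=5 ≤ χ(Ḡ)=5 (collapsed).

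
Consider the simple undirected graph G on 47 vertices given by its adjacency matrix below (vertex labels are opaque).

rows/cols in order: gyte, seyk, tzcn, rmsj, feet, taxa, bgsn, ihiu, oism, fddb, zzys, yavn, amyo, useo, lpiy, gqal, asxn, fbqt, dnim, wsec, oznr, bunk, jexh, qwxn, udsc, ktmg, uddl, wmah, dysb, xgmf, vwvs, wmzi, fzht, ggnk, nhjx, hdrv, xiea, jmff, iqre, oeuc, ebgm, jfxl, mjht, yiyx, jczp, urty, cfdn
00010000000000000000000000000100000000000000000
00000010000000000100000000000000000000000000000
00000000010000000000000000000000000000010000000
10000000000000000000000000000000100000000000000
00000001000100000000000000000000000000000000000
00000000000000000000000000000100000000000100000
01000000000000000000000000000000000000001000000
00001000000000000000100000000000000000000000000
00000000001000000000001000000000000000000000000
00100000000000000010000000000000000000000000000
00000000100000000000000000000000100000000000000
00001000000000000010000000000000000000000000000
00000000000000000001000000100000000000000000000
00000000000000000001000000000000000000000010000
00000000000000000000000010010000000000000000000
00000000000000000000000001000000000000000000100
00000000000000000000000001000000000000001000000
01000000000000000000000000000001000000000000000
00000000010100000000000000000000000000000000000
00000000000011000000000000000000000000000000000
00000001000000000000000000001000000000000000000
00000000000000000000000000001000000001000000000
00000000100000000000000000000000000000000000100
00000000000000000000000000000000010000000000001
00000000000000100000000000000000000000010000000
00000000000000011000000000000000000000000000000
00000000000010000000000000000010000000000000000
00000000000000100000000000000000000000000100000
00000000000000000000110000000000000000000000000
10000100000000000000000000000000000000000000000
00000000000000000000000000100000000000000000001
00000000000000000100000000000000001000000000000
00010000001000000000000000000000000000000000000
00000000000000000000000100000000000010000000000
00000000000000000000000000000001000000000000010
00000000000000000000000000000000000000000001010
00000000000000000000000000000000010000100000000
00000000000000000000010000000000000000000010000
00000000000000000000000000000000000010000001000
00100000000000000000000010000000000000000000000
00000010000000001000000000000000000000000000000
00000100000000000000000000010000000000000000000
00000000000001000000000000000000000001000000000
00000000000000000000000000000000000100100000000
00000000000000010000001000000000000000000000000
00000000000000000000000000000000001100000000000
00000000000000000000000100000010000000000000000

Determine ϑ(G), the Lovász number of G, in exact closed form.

N(yavn) = {feet, dnim}, |N(yavn)| = 2.
Vertex xgmf has 2 neighbors: gyte, taxa.
deg(rmsj) = 2; N(rmsj) = {gyte, fzht}.
deg(ihiu) = 2; N(ihiu) = {feet, oznr}.
2-regular, N=47; connected 2-regular on 47 ⇒ C_{47}.
A has 24 distinct eigenvalues ≈ [2.0, 1.982, 1.929, 1.841, 1.721, 1.57, 1.39, 1.186, 0.961, 0.719, 0.464, 0.2, -0.067, -0.333, -0.593, -0.842, -1.076, -1.291, -1.483, -1.649, -1.785, -1.889, -1.96, -1.996].
Lovász: ϑ = −47(-2*cos(pi/47))/(2+-(-1)*2*cos(pi/47)) = 47*cos(pi/47)/(cos(pi/47) + 1).
≈ 23.4737 (to 4 d.p.).
Sandwich: α(G)=23 ≤ ϑ(G)=47*cos(pi/47)/(cos(pi/47) + 1) ≤ χ(Ḡ)=24 (both strict).

47*cos(pi/47)/(cos(pi/47) + 1)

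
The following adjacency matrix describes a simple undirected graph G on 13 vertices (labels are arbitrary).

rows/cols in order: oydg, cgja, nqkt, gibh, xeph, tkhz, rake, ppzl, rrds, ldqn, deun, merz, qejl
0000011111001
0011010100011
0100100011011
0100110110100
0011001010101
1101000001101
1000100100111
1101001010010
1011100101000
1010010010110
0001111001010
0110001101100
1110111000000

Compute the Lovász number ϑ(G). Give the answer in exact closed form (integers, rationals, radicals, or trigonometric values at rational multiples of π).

Vertex ppzl has 6 neighbors: oydg, cgja, gibh, rake, rrds, merz.
N(rrds) = {oydg, nqkt, gibh, xeph, ppzl, ldqn}, |N(rrds)| = 6.
Vertex ldqn has 6 neighbors: oydg, nqkt, tkhz, rrds, deun, merz.
deg(tkhz) = 6; N(tkhz) = {oydg, cgja, gibh, ldqn, deun, qejl}.
6-regular, N=13; SR(13,6,2,3) — a Paley graph.
A has 3 distinct eigenvalues ≈ [6.0, 1.302776, -2.302776].
−13·(-sqrt(13)/2 - 1/2) / ((6)−(-sqrt(13)/2 - 1/2)) = sqrt(13) = ϑ(G).
Numerically 3.6055513.

sqrt(13)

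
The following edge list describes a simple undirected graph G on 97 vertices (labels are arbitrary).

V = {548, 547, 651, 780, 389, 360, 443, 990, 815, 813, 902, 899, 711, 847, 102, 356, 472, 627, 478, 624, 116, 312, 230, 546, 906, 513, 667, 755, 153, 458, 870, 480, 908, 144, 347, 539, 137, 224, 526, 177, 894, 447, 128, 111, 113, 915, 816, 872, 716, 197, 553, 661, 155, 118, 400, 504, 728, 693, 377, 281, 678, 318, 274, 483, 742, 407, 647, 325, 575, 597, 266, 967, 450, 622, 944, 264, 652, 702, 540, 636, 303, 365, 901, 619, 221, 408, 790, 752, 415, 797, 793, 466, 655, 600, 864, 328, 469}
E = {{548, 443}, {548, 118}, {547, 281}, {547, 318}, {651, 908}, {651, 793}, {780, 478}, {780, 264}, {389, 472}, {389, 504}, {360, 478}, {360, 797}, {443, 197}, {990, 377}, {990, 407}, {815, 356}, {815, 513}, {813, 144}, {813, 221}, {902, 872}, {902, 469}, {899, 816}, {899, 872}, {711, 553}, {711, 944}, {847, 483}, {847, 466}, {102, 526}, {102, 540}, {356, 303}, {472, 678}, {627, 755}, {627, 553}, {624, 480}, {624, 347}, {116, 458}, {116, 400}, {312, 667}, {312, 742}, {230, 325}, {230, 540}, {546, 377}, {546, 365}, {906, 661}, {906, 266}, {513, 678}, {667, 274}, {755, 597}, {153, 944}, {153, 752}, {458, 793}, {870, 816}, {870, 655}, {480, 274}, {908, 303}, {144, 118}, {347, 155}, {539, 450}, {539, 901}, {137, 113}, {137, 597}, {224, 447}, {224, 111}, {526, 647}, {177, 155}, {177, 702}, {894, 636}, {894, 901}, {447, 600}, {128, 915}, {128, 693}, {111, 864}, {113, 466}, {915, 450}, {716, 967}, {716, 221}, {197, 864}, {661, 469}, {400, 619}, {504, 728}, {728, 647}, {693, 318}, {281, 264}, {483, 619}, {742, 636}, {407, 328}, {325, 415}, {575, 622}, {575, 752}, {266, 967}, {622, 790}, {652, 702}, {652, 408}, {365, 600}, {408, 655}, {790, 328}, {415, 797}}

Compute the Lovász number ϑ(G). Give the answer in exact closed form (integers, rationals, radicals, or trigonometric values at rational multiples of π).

97*cos(pi/97)/(cos(pi/97) + 1)

Vertex 407 has 2 neighbors: 990, 328.
N(651) = {908, 793}, |N(651)| = 2.
N(318) = {547, 693}, |N(318)| = 2.
deg(742) = 2; N(742) = {312, 636}.
deg(v) = 2 for all v (|V|=97); connected 2-regular on 97 ⇒ C_{97}.
spec(A) ≈ [2.0, 1.99581, 1.98324, 1.96236, 1.93324, 1.89602, 1.85084, 1.7979, 1.73742, 1.66966, 1.59489, 1.51343, 1.42562, 1.33183, 1.23246, 1.12791, 1.01864, 0.90509, 0.78775, 0.6671, 0.54366, 0.41794, 0.29046, 0.16176, 0.03239, -0.09712, -0.22623, -0.35438, -0.48105, -0.6057, -0.72781, -0.84687, -0.96237, -1.07384, -1.1808, -1.28282, -1.37945, -1.47029, -1.55497, -1.63313, -1.70443, -1.76859, -1.82533, -1.87441, -1.91563, -1.94882, -1.97383, -1.99057, -1.99895] (distinct, 5 d.p.).
With N=97: ϑ(G) = 97·(-(-1)*2*cos(pi/97))/(2−(-2*cos(pi/97))) = 97*cos(pi/97)/(cos(pi/97) + 1).
ϑ(G) ≈ 48.4872792.
48 ≤ 97*cos(pi/97)/(cos(pi/97) + 1) ≤ 49: both strict.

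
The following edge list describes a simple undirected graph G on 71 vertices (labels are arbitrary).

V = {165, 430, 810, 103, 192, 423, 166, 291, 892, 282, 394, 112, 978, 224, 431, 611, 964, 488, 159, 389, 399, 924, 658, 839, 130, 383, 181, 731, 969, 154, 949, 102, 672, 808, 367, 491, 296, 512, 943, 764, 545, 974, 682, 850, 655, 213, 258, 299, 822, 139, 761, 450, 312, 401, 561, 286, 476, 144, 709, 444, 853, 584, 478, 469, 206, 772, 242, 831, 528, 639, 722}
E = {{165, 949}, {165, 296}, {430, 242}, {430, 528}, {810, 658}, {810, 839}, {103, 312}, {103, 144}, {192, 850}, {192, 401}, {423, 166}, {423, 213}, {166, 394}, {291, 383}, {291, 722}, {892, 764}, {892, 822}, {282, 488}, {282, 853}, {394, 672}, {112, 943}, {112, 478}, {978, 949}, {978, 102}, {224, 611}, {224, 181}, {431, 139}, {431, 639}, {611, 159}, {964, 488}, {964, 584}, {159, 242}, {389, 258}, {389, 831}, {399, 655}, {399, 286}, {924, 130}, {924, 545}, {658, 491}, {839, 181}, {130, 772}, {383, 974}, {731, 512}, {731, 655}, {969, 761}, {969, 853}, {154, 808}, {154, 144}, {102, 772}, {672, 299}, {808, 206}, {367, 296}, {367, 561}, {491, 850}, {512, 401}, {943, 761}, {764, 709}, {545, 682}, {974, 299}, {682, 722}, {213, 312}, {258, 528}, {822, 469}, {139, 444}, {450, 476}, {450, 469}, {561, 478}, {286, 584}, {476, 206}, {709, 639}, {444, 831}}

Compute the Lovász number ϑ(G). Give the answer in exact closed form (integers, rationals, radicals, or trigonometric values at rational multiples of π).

N(810) = {658, 839}, |N(810)| = 2.
N(144) = {103, 154}, |N(144)| = 2.
Vertex 206 has 2 neighbors: 808, 476.
Vertex 102 has 2 neighbors: 978, 772.
Regular of degree 2 on 71 vertices: a single 71-cycle (edge-transitive).
The 36 distinct eigenvalues: [2.0, 1.99217, 1.96876, 1.92993, 1.876, 1.80739, 1.72463, 1.62837, 1.51937, 1.39848, 1.26665, 1.1249, 0.97435, 0.81617, 0.6516, 0.48194, 0.3085, 0.13265, -0.04424, -0.22079, -0.3956, -0.56732, -0.7346, -0.89613, -1.05065, -1.19694, -1.33387, -1.46036, -1.57542, -1.67814, -1.76774, -1.8435, -1.90483, -1.95125, -1.98241, -1.99804].
ϑ = −N·λ_min/(λ_max−λ_min) = −71·(-2*cos(pi/71))/(2−(-2*cos(pi/71))) = 71*cos(pi/71)/(cos(pi/71) + 1).
≈ 35.482618 (to 6 d.p.).
Lovász sandwich 35 ≤ 71*cos(pi/71)/(cos(pi/71) + 1) ≤ 36: both strict.

71*cos(pi/71)/(cos(pi/71) + 1)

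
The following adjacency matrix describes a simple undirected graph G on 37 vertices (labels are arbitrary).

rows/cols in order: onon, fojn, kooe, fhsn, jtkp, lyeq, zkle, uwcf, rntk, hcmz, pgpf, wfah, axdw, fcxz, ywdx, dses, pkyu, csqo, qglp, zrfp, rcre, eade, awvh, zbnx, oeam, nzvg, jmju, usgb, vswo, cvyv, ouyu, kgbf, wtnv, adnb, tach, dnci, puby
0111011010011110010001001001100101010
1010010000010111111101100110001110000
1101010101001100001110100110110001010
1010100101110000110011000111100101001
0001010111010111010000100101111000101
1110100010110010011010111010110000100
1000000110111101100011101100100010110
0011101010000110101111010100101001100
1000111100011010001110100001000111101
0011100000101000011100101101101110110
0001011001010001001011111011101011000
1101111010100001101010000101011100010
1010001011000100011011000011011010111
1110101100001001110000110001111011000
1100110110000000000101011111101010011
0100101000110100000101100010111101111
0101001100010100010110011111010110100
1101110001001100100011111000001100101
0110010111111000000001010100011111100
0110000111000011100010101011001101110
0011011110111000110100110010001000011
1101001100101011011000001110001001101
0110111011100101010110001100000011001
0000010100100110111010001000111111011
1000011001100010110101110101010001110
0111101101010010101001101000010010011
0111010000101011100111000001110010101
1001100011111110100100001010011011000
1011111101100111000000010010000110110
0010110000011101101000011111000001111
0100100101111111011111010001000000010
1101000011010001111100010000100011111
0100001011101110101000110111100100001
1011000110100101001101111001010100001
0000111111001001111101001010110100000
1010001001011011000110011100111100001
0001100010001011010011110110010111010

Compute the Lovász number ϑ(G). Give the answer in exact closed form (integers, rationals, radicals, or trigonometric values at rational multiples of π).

sqrt(37)

Vertex ouyu has 18 neighbors: fojn, jtkp, uwcf, hcmz, pgpf, wfah, axdw, fcxz, ywdx, dses, csqo, qglp, zrfp, rcre, eade, zbnx, usgb, dnci.
N(awvh) = {fojn, kooe, jtkp, lyeq, zkle, rntk, hcmz, pgpf, fcxz, dses, csqo, zrfp, rcre, oeam, nzvg, wtnv, adnb, puby}, |N(awvh)| = 18.
deg(uwcf) = 18; N(uwcf) = {kooe, fhsn, jtkp, zkle, rntk, fcxz, ywdx, pkyu, qglp, zrfp, rcre, eade, zbnx, nzvg, vswo, ouyu, adnb, tach}.
Vertex ywdx has 18 neighbors: onon, fojn, jtkp, lyeq, uwcf, rntk, zrfp, eade, zbnx, oeam, nzvg, jmju, usgb, vswo, ouyu, wtnv, dnci, puby.
deg(v) = 18 for all v (|V|=37); SR(37,18,8,9) — a Paley graph.
The 3 distinct eigenvalues: [18.0, 2.541381, -3.541381].
ϑ = −N·λ_min/(λ_max−λ_min) = −37·(-sqrt(37)/2 - 1/2)/(18−(-sqrt(37)/2 - 1/2)) = sqrt(37).
= 6.08276… (decimal).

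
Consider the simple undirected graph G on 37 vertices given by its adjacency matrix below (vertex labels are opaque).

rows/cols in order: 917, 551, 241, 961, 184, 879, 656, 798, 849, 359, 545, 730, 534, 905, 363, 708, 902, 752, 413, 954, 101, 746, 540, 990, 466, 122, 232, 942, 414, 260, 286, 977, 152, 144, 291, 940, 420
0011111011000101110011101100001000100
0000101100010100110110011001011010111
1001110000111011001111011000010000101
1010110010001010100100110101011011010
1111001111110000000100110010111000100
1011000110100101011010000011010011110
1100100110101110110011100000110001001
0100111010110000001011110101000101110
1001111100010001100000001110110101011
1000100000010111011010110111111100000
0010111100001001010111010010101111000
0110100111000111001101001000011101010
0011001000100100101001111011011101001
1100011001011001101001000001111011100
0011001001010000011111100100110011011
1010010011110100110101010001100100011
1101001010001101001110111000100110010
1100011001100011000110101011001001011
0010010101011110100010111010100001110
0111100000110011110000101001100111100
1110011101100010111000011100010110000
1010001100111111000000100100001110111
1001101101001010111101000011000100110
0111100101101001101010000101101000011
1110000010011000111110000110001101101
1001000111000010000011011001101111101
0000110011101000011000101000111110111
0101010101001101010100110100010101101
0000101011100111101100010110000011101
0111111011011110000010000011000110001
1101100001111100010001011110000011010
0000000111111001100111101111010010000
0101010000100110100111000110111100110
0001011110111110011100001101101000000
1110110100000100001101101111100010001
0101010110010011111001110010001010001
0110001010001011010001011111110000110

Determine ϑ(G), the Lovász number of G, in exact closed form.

sqrt(37)

N(534) = {241, 961, 656, 545, 905, 902, 413, 746, 540, 990, 466, 232, 942, 260, 286, 977, 144, 420}, |N(534)| = 18.
deg(122) = 18; N(122) = {917, 961, 798, 849, 359, 363, 101, 746, 990, 466, 942, 414, 286, 977, 152, 144, 291, 420}.
deg(849) = 18; N(849) = {917, 961, 184, 879, 656, 798, 730, 708, 902, 466, 122, 232, 414, 260, 977, 144, 940, 420}.
N(545) = {241, 184, 879, 656, 798, 534, 708, 752, 954, 101, 746, 990, 232, 414, 286, 977, 152, 144}, |N(545)| = 18.
G on 37 vertices is 18-regular; strongly regular (37,18,8,9).
The 3 distinct eigenvalues: [18.0, 2.5414, -3.5414].
With N=37: ϑ(G) = 37·(-(-sqrt(37)/2 - 1/2))/(18−(-sqrt(37)/2 - 1/2)) = sqrt(37).
≈ 6.0827625 (to 7 d.p.).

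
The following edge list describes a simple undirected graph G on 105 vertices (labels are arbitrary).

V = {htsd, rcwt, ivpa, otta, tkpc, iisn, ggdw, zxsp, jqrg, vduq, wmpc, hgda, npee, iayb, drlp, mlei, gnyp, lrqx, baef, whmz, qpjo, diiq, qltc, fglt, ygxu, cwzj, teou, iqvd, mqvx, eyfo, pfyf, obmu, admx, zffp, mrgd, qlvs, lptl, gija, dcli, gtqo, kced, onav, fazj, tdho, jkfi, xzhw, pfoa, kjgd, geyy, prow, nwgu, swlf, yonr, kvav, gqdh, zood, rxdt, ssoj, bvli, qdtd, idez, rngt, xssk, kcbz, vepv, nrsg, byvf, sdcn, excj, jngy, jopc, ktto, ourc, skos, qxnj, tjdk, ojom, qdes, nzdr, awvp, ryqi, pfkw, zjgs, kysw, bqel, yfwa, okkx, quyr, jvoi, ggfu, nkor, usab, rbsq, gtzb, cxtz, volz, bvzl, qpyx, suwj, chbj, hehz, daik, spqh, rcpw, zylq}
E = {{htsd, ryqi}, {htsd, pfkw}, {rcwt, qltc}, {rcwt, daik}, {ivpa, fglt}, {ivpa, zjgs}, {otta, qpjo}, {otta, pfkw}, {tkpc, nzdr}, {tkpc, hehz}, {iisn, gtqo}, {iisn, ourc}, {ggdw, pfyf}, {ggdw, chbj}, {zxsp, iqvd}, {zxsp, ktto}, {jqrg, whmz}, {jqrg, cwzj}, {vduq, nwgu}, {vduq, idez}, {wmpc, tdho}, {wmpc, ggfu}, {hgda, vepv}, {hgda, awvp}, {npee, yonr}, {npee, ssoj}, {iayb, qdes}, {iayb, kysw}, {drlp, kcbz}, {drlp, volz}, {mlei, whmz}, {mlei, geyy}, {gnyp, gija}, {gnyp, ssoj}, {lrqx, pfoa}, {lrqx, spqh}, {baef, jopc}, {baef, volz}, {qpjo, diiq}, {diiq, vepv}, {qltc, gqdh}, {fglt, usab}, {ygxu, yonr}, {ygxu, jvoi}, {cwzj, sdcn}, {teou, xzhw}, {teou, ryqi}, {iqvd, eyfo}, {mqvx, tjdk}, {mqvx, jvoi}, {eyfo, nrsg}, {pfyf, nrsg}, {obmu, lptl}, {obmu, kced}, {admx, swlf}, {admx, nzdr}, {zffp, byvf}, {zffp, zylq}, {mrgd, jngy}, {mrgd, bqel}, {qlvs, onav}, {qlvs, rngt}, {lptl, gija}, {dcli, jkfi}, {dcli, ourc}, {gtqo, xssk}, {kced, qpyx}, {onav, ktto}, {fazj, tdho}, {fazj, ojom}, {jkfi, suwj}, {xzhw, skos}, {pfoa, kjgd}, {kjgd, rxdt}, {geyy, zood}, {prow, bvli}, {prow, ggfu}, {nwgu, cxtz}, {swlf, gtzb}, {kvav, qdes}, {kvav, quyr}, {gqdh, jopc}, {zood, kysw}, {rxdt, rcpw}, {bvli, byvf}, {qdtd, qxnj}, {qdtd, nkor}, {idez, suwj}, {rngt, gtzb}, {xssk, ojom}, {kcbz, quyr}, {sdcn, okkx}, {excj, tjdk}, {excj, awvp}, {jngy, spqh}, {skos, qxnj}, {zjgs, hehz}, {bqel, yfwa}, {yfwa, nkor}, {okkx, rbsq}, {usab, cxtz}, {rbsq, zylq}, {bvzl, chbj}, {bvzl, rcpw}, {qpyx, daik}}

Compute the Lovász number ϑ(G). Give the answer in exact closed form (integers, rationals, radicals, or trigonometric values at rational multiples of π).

N(qdes) = {iayb, kvav}, |N(qdes)| = 2.
N(zjgs) = {ivpa, hehz}, |N(zjgs)| = 2.
N(zffp) = {byvf, zylq}, |N(zffp)| = 2.
N(jvoi) = {ygxu, mqvx}, |N(jvoi)| = 2.
Regular of degree 2 on 105 vertices: the odd cycle C_{105}.
spec(A) ≈ [2.0, 1.99642, 1.98569, 1.96786, 1.94298, 1.91115, 1.87247, 1.82709, 1.77517, 1.7169, 1.65248, 1.58214, 1.50614, 1.42475, 1.33826, 1.24698, 1.15123, 1.05137, 0.94774, 0.84071, 0.73068, 0.61803, 0.50317, 0.38651, 0.26847, 0.14946, 0.02992, -0.08973, -0.20906, -0.32764, -0.44504, -0.56085, -0.67466, -0.78605, -0.89463, -1.0, -1.10179, -1.19964, -1.2932, -1.38213, -1.4661, -1.54483, -1.61803, -1.68544, -1.74682, -1.80194, -1.85061, -1.89265, -1.92793, -1.9563, -1.97766, -1.99195, -1.9991] (distinct, 5 d.p.).
−105·(-2*cos(pi/105)) / ((2)−(-2*cos(pi/105))) = 105*cos(pi/105)/(cos(pi/105) + 1) = ϑ(G).
= 52.48824872… (decimal).
α=52, χ(Ḡ)=53; ϑ=105*cos(pi/105)/(cos(pi/105) + 1) lies between (both strict).

105*cos(pi/105)/(cos(pi/105) + 1)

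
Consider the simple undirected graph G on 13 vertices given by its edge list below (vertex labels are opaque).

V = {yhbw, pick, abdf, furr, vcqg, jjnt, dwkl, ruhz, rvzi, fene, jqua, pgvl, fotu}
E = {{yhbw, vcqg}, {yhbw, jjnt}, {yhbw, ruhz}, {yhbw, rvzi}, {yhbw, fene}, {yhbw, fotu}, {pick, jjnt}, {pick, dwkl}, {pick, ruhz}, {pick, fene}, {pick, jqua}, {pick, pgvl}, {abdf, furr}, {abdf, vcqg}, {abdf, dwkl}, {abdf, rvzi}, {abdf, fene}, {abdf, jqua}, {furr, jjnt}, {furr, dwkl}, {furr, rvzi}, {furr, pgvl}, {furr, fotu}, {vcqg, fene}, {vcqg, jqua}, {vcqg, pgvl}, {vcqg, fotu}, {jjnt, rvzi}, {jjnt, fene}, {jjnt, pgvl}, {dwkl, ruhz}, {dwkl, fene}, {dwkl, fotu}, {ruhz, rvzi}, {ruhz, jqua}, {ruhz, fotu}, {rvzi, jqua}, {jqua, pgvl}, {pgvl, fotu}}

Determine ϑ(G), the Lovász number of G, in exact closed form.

deg(dwkl) = 6; N(dwkl) = {pick, abdf, furr, ruhz, fene, fotu}.
deg(rvzi) = 6; N(rvzi) = {yhbw, abdf, furr, jjnt, ruhz, jqua}.
deg(furr) = 6; N(furr) = {abdf, jjnt, dwkl, rvzi, pgvl, fotu}.
deg(fene) = 6; N(fene) = {yhbw, pick, abdf, vcqg, jjnt, dwkl}.
6-regular, N=13; strongly regular (13,6,2,3).
A has 3 distinct eigenvalues ≈ [6.0, 1.30278, -2.30278].
Lovász: ϑ = −13(-sqrt(13)/2 - 1/2)/(6+-(-sqrt(13)/2 - 1/2)) = sqrt(13).
Numerically 3.60555128.

sqrt(13)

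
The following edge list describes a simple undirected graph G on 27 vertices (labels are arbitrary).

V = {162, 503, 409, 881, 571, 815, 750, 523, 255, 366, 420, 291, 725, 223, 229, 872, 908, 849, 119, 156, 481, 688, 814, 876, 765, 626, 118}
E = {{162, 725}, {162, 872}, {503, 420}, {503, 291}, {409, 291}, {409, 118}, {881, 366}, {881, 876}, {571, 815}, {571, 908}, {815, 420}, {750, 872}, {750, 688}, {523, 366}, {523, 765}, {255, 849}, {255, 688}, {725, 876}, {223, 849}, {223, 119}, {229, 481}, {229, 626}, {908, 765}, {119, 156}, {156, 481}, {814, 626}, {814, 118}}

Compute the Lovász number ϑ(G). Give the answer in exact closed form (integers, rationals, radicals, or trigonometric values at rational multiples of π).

Vertex 815 has 2 neighbors: 571, 420.
deg(366) = 2; N(366) = {881, 523}.
N(229) = {481, 626}, |N(229)| = 2.
N(688) = {750, 255}, |N(688)| = 2.
Every vertex has degree 2 (N=27); connected 2-regular on 27 ⇒ C_{27}.
Distinct eigenvalues (to 4 d.p.): [2.0, 1.9461, 1.7873, 1.5321, 1.1943, 0.7922, 0.3473, -0.1163, -0.5736, -1.0, -1.3725, -1.671, -1.8794, -1.9865].
Lovász: ϑ = −27(-2*cos(pi/27))/(2+-(-1)*2*cos(pi/27)) = 27*cos(pi/27)/(cos(pi/27) + 1).
= 13.454204… (decimal).
13 ≤ 27*cos(pi/27)/(cos(pi/27) + 1) ≤ 14: both strict.

27*cos(pi/27)/(cos(pi/27) + 1)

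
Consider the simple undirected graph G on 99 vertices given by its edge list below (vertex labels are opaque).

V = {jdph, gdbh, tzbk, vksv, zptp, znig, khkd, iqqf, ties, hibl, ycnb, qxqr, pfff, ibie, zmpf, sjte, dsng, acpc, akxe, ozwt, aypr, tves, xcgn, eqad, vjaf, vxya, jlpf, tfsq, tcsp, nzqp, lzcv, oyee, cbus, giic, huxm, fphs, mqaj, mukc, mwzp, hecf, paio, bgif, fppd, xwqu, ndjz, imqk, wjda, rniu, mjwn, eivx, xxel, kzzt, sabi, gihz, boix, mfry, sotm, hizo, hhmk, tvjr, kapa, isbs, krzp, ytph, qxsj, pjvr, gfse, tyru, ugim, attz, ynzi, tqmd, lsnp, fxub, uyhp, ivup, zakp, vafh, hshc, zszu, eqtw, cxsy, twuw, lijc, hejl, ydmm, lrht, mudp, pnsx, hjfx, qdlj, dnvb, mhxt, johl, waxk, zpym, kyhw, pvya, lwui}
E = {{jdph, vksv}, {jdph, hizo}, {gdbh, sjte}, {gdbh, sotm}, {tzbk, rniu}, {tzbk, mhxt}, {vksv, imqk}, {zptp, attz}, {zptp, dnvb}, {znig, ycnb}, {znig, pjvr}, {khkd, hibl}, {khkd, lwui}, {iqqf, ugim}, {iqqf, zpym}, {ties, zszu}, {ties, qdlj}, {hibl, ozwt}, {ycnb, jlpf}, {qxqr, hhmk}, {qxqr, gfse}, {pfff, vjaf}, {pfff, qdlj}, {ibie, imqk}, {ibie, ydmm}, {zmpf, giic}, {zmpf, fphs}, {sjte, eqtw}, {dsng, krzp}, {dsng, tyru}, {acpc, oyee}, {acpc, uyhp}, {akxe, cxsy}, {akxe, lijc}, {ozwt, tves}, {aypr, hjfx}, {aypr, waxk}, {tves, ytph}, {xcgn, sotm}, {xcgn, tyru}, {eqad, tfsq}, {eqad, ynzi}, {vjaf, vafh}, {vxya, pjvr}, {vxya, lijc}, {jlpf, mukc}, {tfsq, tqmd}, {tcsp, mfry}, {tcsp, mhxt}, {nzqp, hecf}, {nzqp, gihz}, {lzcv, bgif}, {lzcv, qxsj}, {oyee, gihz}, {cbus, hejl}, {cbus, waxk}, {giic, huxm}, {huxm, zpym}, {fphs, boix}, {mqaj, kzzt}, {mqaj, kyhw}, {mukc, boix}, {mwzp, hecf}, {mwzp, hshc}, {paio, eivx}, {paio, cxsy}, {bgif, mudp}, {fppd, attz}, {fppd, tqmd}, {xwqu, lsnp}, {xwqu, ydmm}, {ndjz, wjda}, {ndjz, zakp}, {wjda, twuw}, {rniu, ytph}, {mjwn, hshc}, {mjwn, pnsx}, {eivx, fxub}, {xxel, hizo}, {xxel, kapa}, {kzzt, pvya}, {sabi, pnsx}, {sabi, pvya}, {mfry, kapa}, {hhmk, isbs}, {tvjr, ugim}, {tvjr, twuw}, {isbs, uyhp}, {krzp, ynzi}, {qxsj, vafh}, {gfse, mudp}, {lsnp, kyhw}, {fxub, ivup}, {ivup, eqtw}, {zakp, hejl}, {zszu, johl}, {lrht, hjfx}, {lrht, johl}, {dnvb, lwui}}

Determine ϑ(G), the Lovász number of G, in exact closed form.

99*cos(pi/99)/(cos(pi/99) + 1)

N(ytph) = {tves, rniu}, |N(ytph)| = 2.
N(fphs) = {zmpf, boix}, |N(fphs)| = 2.
deg(johl) = 2; N(johl) = {zszu, lrht}.
deg(uyhp) = 2; N(uyhp) = {acpc, isbs}.
G on 99 vertices is 2-regular; connected 2-regular on 99 ⇒ C_{99}.
spec(A) ≈ [2.0, 1.996, 1.9839, 1.9639, 1.9359, 1.9001, 1.8567, 1.8059, 1.7477, 1.6825, 1.6105, 1.5321, 1.4475, 1.357, 1.2611, 1.1601, 1.0545, 0.9445, 0.8308, 0.7138, 0.5938, 0.4715, 0.3473, 0.2217, 0.0952, -0.0317, -0.1585, -0.2846, -0.4096, -0.5329, -0.6541, -0.7727, -0.8881, -1.0, -1.1078, -1.2112, -1.3097, -1.4029, -1.4905, -1.5721, -1.6474, -1.716, -1.7777, -1.8322, -1.8794, -1.919, -1.9509, -1.9749, -1.9909, -1.999] (distinct, 4 d.p.).
−99·(-2*cos(pi/99)) / ((2)−(-2*cos(pi/99))) = 99*cos(pi/99)/(cos(pi/99) + 1) = ϑ(G).
= 49.4875363… (decimal).
Sandwich: α(G)=49 ≤ ϑ(G)=99*cos(pi/99)/(cos(pi/99) + 1) ≤ χ(Ḡ)=50 (both strict).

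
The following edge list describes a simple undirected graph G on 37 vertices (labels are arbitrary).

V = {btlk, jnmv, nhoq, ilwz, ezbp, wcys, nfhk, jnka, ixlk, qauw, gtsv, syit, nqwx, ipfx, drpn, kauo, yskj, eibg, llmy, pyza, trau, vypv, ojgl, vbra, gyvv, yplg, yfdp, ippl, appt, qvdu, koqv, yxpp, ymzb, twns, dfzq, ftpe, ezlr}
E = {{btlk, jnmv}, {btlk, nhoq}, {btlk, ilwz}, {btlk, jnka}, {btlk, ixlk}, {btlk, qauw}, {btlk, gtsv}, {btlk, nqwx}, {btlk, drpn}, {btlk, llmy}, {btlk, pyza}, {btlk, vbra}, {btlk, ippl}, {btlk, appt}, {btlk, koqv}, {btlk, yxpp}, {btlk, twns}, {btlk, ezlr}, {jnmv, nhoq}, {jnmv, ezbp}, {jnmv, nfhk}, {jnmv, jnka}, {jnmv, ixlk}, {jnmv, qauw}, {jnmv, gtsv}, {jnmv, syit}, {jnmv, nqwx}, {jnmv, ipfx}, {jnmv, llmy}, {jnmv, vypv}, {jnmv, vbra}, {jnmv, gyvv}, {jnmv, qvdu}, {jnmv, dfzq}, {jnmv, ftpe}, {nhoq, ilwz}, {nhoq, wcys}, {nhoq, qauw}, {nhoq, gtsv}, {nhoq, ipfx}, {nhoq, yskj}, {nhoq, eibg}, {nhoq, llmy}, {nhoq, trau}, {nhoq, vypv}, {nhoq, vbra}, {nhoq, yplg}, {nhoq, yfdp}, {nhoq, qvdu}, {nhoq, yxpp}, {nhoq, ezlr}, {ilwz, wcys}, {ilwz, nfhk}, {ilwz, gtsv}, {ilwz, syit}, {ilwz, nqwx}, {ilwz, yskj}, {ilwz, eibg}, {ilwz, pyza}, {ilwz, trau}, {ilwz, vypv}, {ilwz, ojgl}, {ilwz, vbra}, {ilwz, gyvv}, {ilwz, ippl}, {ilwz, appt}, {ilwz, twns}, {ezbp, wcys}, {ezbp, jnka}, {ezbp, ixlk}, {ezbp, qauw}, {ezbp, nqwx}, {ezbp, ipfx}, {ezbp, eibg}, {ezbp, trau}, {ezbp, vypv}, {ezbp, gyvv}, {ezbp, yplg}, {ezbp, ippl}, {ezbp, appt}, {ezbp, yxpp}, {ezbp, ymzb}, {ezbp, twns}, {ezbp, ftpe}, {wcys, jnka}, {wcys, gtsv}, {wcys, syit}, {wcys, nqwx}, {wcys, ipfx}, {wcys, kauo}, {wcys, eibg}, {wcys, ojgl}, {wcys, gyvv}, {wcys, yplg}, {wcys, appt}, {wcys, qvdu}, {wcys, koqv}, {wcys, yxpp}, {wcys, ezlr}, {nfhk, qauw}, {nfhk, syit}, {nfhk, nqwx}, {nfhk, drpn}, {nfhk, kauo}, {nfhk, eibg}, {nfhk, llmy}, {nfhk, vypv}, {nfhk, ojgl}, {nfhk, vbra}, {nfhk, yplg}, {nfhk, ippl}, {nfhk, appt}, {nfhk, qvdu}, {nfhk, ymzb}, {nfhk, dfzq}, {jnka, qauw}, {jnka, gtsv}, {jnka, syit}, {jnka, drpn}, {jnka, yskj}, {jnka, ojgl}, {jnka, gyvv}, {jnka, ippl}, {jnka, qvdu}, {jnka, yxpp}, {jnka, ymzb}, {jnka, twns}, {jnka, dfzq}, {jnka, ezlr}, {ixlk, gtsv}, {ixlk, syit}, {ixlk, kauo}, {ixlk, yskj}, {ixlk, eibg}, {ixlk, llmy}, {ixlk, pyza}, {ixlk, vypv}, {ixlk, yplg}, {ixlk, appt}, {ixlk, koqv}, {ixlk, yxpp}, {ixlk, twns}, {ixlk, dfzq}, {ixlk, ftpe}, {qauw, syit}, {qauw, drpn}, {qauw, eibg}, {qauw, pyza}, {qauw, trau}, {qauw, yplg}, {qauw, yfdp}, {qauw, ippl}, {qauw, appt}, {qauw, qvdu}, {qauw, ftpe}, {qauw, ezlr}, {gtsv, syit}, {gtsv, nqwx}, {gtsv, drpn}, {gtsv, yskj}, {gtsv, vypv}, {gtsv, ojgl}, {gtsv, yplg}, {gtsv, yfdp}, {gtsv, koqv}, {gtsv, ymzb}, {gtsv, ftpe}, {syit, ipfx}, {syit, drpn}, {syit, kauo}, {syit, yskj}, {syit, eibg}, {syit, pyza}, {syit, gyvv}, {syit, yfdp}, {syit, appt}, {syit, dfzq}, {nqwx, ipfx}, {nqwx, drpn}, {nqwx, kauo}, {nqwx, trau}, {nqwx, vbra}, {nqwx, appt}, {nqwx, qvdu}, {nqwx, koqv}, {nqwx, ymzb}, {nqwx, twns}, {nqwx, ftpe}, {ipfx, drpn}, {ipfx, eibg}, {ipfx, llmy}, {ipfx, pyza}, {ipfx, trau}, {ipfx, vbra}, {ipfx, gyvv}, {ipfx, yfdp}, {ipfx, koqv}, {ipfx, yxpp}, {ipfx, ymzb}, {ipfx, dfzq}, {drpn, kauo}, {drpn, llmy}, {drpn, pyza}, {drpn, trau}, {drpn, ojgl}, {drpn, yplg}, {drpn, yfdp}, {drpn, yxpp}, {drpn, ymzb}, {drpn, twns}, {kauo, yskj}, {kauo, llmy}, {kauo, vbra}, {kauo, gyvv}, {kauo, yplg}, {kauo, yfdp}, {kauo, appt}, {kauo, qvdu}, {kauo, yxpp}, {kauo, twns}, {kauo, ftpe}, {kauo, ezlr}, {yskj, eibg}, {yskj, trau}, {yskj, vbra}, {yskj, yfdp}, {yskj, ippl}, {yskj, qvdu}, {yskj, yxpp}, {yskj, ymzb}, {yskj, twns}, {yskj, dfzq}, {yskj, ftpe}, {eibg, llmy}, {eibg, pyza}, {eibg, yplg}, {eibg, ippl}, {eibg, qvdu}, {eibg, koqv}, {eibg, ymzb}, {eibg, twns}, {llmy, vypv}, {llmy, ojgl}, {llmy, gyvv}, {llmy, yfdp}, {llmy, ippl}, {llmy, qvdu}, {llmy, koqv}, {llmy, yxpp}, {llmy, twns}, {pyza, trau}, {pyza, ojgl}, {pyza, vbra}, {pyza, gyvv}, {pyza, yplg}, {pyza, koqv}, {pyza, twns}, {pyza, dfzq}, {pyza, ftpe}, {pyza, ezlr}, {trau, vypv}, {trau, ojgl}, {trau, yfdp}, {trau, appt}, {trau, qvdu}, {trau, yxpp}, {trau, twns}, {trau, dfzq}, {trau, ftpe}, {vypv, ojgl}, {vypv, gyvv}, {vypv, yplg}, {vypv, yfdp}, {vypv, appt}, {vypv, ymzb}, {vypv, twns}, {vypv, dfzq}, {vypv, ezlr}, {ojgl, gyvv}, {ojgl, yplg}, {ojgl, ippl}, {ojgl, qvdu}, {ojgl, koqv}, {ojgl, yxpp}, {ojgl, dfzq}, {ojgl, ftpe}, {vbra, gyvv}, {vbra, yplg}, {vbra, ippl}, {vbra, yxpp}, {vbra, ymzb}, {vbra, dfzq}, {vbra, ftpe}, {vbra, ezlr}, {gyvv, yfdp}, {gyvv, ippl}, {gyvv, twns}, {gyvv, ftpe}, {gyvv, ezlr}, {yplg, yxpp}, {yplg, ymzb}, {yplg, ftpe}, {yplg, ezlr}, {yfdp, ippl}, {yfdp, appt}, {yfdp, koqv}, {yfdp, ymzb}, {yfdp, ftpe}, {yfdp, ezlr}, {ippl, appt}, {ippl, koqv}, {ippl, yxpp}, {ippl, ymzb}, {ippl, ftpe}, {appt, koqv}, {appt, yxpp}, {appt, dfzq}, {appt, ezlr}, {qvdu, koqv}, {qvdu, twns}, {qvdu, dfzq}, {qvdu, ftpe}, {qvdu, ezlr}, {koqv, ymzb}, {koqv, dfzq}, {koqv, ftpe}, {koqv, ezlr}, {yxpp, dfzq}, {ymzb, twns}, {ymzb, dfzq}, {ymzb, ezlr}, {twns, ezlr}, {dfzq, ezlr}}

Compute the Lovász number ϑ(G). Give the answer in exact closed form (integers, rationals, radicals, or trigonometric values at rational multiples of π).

sqrt(37)

N(ymzb) = {ezbp, nfhk, jnka, gtsv, nqwx, ipfx, drpn, yskj, eibg, vypv, vbra, yplg, yfdp, ippl, koqv, twns, dfzq, ezlr}, |N(ymzb)| = 18.
deg(koqv) = 18; N(koqv) = {btlk, wcys, ixlk, gtsv, nqwx, ipfx, eibg, llmy, pyza, ojgl, yfdp, ippl, appt, qvdu, ymzb, dfzq, ftpe, ezlr}.
deg(ixlk) = 18; N(ixlk) = {btlk, jnmv, ezbp, gtsv, syit, kauo, yskj, eibg, llmy, pyza, vypv, yplg, appt, koqv, yxpp, twns, dfzq, ftpe}.
deg(eibg) = 18; N(eibg) = {nhoq, ilwz, ezbp, wcys, nfhk, ixlk, qauw, syit, ipfx, yskj, llmy, pyza, yplg, ippl, qvdu, koqv, ymzb, twns}.
Every vertex has degree 18 (N=37); strongly regular (37,18,8,9).
A has 3 distinct eigenvalues ≈ [18.0, 2.5414, -3.5414].
With N=37: ϑ(G) = 37·(-(-sqrt(37)/2 - 1/2))/(18−(-sqrt(37)/2 - 1/2)) = sqrt(37).
= 6.082762530… (decimal).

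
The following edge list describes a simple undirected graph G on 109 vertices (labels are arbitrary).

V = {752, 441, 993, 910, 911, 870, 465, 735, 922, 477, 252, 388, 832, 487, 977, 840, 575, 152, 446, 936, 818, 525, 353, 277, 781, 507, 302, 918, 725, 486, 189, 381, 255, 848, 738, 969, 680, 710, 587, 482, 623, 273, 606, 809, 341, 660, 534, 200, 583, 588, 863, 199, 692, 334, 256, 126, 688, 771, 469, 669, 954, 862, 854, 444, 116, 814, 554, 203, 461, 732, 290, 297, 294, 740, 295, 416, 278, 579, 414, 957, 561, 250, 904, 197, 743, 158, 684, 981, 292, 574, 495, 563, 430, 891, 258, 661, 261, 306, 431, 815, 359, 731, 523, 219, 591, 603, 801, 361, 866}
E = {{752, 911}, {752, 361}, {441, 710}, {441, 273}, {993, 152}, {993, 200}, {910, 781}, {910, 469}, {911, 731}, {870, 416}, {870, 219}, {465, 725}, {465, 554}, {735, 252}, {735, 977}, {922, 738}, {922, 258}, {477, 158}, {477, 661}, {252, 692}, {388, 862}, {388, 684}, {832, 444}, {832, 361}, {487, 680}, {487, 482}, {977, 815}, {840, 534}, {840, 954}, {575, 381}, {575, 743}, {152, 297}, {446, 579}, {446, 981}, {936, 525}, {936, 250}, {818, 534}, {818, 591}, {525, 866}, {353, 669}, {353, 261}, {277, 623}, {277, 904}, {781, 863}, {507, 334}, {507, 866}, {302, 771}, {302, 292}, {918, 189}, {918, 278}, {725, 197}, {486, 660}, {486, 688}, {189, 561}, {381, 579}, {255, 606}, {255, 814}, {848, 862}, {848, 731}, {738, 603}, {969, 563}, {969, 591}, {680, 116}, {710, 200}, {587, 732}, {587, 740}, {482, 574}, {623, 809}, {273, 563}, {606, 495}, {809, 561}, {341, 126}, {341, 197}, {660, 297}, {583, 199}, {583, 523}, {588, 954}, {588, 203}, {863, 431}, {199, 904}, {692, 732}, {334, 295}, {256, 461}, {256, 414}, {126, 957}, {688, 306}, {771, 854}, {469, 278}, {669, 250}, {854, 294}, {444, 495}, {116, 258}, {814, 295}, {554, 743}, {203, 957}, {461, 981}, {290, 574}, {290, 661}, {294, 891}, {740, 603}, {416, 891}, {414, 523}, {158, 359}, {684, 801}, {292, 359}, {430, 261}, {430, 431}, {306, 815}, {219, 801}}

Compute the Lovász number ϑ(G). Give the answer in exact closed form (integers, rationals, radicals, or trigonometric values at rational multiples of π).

109*cos(pi/109)/(cos(pi/109) + 1)

deg(199) = 2; N(199) = {583, 904}.
Vertex 732 has 2 neighbors: 587, 692.
Vertex 116 has 2 neighbors: 680, 258.
N(334) = {507, 295}, |N(334)| = 2.
deg(v) = 2 for all v (|V|=109); the odd cycle C_{109}.
The 55 distinct eigenvalues: [2.0, 1.997, 1.987, 1.97, 1.947, 1.918, 1.882, 1.839, 1.791, 1.737, 1.677, 1.611, 1.54, 1.464, 1.383, 1.298, 1.208, 1.114, 1.017, 0.916, 0.812, 0.705, 0.596, 0.485, 0.372, 0.259, 0.144, 0.029, -0.086, -0.201, -0.316, -0.429, -0.541, -0.651, -0.759, -0.864, -0.967, -1.066, -1.162, -1.253, -1.341, -1.424, -1.503, -1.576, -1.645, -1.708, -1.765, -1.816, -1.861, -1.9, -1.933, -1.959, -1.979, -1.993, -1.999].
Lovász: ϑ = −109(-2*cos(pi/109))/(2+-(-1)*2*cos(pi/109)) = 109*cos(pi/109)/(cos(pi/109) + 1).
ϑ(G) ≈ 54.4887.
Check 54 ≤ 109*cos(pi/109)/(cos(pi/109) + 1) ≤ 55: both strict.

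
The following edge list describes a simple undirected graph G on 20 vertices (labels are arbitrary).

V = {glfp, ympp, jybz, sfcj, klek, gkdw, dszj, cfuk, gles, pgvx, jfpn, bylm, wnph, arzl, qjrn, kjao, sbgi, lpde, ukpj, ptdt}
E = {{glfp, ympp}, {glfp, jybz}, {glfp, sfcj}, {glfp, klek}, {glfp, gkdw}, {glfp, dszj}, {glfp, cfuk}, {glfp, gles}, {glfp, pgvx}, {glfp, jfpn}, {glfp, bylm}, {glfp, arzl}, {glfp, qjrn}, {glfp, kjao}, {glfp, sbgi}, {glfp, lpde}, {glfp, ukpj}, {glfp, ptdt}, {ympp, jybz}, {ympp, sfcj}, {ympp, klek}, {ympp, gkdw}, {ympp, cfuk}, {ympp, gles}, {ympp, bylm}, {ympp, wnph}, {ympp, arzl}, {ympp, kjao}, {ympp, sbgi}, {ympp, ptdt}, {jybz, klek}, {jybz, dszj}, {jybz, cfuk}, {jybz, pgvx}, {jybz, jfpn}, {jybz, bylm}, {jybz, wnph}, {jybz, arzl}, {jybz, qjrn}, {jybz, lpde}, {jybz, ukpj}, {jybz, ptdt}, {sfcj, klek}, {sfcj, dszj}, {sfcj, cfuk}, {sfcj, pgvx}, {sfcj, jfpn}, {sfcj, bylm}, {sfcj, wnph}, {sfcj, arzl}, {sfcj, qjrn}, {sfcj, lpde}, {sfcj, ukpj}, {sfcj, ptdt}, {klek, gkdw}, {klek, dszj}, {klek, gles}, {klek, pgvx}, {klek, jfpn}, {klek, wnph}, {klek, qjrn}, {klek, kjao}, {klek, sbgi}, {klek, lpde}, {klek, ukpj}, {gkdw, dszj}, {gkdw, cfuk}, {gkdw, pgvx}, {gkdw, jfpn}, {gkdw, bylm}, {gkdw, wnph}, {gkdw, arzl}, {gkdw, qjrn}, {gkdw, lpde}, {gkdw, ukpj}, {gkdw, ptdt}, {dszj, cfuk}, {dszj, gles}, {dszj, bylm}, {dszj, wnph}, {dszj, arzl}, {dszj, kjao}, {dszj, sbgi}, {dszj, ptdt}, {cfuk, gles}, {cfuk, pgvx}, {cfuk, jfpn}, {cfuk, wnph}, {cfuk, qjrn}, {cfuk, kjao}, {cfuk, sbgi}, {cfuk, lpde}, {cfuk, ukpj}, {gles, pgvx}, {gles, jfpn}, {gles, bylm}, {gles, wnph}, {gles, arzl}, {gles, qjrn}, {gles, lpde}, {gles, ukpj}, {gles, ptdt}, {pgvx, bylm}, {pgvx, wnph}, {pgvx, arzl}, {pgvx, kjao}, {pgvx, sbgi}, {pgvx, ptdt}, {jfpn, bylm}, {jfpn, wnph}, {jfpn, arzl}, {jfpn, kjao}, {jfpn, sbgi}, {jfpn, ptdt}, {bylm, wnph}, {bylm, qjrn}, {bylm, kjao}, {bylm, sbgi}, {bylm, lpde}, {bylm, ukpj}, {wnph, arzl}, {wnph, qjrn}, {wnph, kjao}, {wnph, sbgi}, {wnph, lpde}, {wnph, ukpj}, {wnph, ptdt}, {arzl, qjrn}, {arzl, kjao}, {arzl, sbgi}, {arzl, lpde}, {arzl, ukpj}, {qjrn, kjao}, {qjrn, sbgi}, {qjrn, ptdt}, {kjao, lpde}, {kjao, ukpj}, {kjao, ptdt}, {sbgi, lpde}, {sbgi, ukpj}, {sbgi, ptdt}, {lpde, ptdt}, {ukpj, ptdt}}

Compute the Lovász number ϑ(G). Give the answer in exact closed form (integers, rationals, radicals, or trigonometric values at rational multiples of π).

7

deg(lpde) = 13; N(lpde) = {glfp, jybz, sfcj, klek, gkdw, cfuk, gles, bylm, wnph, arzl, kjao, sbgi, ptdt}.
Vertex ukpj has 13 neighbors: glfp, jybz, sfcj, klek, gkdw, cfuk, gles, bylm, wnph, arzl, kjao, sbgi, ptdt.
N(jybz) = {glfp, ympp, klek, dszj, cfuk, pgvx, jfpn, bylm, wnph, arzl, qjrn, lpde, ukpj, ptdt}, |N(jybz)| = 14.
Vertex ptdt has 15 neighbors: glfp, ympp, jybz, sfcj, gkdw, dszj, gles, pgvx, jfpn, wnph, qjrn, kjao, sbgi, lpde, ukpj.
Complete 4-partite, parts [7, 6, 5, 2]: perfect, ϑ = α = 7.
= 7.0000… (decimal).
α=7, χ(Ḡ)=7; ϑ=7 lies between (collapsed).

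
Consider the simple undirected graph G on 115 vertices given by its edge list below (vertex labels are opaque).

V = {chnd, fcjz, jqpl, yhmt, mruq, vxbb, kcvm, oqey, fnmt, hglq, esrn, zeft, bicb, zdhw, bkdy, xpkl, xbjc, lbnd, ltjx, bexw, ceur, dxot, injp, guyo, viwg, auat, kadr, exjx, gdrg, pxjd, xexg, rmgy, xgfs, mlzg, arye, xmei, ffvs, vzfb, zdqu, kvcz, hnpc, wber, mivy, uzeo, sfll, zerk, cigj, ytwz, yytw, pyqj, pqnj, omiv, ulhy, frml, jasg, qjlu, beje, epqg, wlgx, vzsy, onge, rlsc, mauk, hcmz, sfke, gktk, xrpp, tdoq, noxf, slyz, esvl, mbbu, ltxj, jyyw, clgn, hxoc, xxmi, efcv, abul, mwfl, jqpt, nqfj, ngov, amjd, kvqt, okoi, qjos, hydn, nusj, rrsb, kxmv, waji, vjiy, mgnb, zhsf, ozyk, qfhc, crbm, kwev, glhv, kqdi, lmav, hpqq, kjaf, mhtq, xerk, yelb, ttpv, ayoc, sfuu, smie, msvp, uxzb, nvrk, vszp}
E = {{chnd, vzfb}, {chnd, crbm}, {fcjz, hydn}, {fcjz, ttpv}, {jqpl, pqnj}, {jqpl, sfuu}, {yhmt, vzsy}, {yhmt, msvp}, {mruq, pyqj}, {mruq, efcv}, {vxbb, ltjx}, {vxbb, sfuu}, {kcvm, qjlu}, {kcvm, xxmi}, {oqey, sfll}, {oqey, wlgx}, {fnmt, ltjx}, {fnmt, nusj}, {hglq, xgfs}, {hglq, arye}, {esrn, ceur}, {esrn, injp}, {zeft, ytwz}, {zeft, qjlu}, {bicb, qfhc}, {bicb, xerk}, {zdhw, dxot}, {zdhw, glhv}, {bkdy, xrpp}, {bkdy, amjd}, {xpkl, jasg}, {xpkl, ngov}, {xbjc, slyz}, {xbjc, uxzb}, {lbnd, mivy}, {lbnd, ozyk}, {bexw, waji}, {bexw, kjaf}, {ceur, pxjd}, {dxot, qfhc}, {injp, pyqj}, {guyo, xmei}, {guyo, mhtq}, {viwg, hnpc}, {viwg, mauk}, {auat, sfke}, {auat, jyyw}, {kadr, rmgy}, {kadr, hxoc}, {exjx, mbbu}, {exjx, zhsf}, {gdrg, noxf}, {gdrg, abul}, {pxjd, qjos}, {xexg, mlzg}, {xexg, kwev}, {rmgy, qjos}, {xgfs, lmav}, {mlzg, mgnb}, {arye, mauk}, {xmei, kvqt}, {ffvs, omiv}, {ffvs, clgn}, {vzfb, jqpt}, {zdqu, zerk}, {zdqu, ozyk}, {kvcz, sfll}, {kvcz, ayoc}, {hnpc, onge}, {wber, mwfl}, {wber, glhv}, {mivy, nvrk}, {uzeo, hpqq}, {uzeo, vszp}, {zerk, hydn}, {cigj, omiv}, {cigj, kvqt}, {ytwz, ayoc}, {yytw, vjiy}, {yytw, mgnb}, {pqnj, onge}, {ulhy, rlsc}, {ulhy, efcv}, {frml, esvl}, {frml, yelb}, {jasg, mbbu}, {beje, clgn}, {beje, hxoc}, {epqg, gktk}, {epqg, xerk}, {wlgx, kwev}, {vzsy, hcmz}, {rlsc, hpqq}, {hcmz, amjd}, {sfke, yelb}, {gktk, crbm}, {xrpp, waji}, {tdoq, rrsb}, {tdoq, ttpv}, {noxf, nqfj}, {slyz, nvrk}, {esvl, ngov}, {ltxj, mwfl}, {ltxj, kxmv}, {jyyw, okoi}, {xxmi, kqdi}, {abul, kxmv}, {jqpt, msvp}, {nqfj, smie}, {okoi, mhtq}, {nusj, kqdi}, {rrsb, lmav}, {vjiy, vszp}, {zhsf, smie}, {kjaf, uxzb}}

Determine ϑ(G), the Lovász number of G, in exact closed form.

Vertex hnpc has 2 neighbors: viwg, onge.
deg(kqdi) = 2; N(kqdi) = {xxmi, nusj}.
deg(jqpl) = 2; N(jqpl) = {pqnj, sfuu}.
N(ayoc) = {kvcz, ytwz}, |N(ayoc)| = 2.
Regular of degree 2 on 115 vertices: a single 115-cycle (edge-transitive).
The 58 distinct eigenvalues: [2.0, 1.997, 1.988, 1.973, 1.952, 1.926, 1.893, 1.856, 1.812, 1.763, 1.709, 1.65, 1.585, 1.516, 1.443, 1.365, 1.283, 1.198, 1.108, 1.016, 0.92, 0.822, 0.721, 0.618, 0.513, 0.407, 0.299, 0.191, 0.082, -0.027, -0.136, -0.245, -0.353, -0.46, -0.566, -0.67, -0.772, -0.871, -0.968, -1.062, -1.153, -1.241, -1.325, -1.405, -1.48, -1.551, -1.618, -1.68, -1.737, -1.788, -1.834, -1.875, -1.91, -1.94, -1.964, -1.981, -1.993, -1.999].
With N=115: ϑ(G) = 115·(-(-1)*2*cos(pi/115))/(2−(-2*cos(pi/115))) = 115*cos(pi/115)/(cos(pi/115) + 1).
= 57.4893… (decimal).
Sandwich: α(G)=57 ≤ ϑ(G)=115*cos(pi/115)/(cos(pi/115) + 1) ≤ χ(Ḡ)=58 (both strict).

115*cos(pi/115)/(cos(pi/115) + 1)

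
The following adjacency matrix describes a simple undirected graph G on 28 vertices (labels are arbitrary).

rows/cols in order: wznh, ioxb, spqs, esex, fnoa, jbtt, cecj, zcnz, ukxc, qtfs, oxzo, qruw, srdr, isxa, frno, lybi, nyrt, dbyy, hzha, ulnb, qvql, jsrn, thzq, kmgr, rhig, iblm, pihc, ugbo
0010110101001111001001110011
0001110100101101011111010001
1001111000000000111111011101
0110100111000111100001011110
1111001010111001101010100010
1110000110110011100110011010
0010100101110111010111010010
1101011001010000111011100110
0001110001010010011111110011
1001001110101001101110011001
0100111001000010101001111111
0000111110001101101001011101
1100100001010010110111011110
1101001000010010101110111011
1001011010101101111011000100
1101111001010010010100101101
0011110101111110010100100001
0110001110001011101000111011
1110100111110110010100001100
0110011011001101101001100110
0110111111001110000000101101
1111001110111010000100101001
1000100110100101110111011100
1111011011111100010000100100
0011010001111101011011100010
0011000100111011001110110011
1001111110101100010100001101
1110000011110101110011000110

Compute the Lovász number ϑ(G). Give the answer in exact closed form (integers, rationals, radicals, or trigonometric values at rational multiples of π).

7

N(nyrt) = {spqs, esex, fnoa, jbtt, zcnz, qtfs, oxzo, qruw, srdr, isxa, frno, dbyy, ulnb, thzq, ugbo}, |N(nyrt)| = 15.
deg(lybi) = 15; N(lybi) = {wznh, ioxb, esex, fnoa, jbtt, cecj, qtfs, qruw, frno, dbyy, ulnb, thzq, rhig, iblm, ugbo}.
deg(kmgr) = 15; N(kmgr) = {wznh, ioxb, spqs, esex, jbtt, cecj, ukxc, qtfs, oxzo, qruw, srdr, isxa, dbyy, thzq, iblm}.
Vertex isxa has 15 neighbors: wznh, ioxb, esex, cecj, qruw, frno, nyrt, hzha, ulnb, qvql, thzq, kmgr, rhig, pihc, ugbo.
28-vertex 15-regular graph: Kneser K(8,2) on C(8,2)=28 vertices.
Distinct eigenvalues (to 5 d.p.): [15.0, 1.0, -5.0].
Lovász (edge-transitive): ϑ = −28·(-5)/((15)−(-5)) = 7.
ϑ(G) ≈ 7.000000000.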